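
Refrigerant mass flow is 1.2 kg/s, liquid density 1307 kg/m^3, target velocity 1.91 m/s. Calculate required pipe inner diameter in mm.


A = m_dot / (rho * v) = 1.2 / (1307 * 1.91) = 0.0004806979735 m^2
d = sqrt(4*A/pi) * 1000
d = 24.7 mm

24.7


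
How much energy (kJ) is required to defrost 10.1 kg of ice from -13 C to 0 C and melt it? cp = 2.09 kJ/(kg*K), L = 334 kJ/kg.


Sensible heat = cp * dT = 2.09 * 13 = 27.17 kJ/kg
Total per kg = 27.17 + 334 = 361.17 kJ/kg
Q = m * total = 10.1 * 361.17
Q = 3647.8 kJ

3647.8


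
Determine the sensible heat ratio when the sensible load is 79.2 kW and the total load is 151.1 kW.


SHR = Q_sensible / Q_total
SHR = 79.2 / 151.1
SHR = 0.524

0.524


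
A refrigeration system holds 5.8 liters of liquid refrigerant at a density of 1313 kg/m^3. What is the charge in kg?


Charge = V * rho / 1000
Charge = 5.8 * 1313 / 1000
Charge = 7.62 kg

7.62


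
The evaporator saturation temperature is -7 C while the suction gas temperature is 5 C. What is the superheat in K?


Superheat = T_suction - T_evap
Superheat = 5 - (-7)
Superheat = 12 K

12


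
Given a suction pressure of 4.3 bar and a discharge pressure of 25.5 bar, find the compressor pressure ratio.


PR = P_high / P_low
PR = 25.5 / 4.3
PR = 5.93

5.93


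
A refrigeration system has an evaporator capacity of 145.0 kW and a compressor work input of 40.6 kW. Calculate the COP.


COP = Q_evap / W
COP = 145.0 / 40.6
COP = 3.571

3.571


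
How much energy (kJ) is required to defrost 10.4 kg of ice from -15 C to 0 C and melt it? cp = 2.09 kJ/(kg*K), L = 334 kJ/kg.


Sensible heat = cp * dT = 2.09 * 15 = 31.35 kJ/kg
Total per kg = 31.35 + 334 = 365.35 kJ/kg
Q = m * total = 10.4 * 365.35
Q = 3799.6 kJ

3799.6


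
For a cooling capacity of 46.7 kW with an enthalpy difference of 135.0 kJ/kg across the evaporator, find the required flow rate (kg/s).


m_dot = Q / dh
m_dot = 46.7 / 135.0
m_dot = 0.3459 kg/s

0.3459


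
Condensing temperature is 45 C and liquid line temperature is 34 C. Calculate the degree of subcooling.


Subcooling = T_cond - T_liquid
Subcooling = 45 - 34
Subcooling = 11 K

11


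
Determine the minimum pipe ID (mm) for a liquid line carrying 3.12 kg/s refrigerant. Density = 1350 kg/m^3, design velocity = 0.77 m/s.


A = m_dot / (rho * v) = 3.12 / (1350 * 0.77) = 0.003001443001 m^2
d = sqrt(4*A/pi) * 1000
d = 61.8 mm

61.8


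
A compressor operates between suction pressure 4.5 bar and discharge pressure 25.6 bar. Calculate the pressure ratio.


PR = P_high / P_low
PR = 25.6 / 4.5
PR = 5.689

5.689


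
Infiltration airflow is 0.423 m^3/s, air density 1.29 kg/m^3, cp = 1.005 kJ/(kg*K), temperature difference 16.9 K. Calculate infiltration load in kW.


Q = V_dot * rho * cp * dT
Q = 0.423 * 1.29 * 1.005 * 16.9
Q = 9.268 kW

9.268


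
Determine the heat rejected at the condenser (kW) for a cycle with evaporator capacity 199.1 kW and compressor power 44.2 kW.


Q_cond = Q_evap + W
Q_cond = 199.1 + 44.2
Q_cond = 243.3 kW

243.3


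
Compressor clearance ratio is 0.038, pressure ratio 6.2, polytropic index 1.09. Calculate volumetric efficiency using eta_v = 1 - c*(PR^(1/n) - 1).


PR^(1/n) = 6.2^(1/1.09) = 5.33291735
eta_v = 1 - 0.038 * (5.33291735 - 1)
eta_v = 0.8353

0.8353


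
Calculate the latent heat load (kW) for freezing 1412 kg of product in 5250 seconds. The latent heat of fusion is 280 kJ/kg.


Q_lat = m * h_fg / t
Q_lat = 1412 * 280 / 5250
Q_lat = 75.31 kW

75.31


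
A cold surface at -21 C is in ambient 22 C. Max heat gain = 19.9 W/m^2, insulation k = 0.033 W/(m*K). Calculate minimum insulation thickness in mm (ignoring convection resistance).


dT = 22 - (-21) = 43 K
thickness = k * dT / q_max * 1000
thickness = 0.033 * 43 / 19.9 * 1000
thickness = 71.3 mm

71.3


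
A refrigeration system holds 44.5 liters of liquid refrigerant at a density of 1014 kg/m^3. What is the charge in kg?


Charge = V * rho / 1000
Charge = 44.5 * 1014 / 1000
Charge = 45.12 kg

45.12


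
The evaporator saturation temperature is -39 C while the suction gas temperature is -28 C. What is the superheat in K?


Superheat = T_suction - T_evap
Superheat = -28 - (-39)
Superheat = 11 K

11


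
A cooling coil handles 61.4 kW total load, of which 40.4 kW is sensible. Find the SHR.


SHR = Q_sensible / Q_total
SHR = 40.4 / 61.4
SHR = 0.658

0.658


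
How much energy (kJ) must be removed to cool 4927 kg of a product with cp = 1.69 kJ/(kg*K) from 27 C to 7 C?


dT = 27 - (7) = 20 K
Q = m * cp * dT = 4927 * 1.69 * 20
Q = 166533 kJ

166533


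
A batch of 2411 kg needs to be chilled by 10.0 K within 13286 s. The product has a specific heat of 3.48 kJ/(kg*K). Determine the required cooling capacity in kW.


Q = m * cp * dT / t
Q = 2411 * 3.48 * 10.0 / 13286
Q = 6.315 kW

6.315


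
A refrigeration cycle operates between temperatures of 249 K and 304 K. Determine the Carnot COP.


dT = 304 - 249 = 55 K
COP_carnot = T_cold / dT = 249 / 55
COP_carnot = 4.527

4.527


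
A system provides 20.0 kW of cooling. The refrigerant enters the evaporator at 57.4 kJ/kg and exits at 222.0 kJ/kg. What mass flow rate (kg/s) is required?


dh = 222.0 - 57.4 = 164.6 kJ/kg
m_dot = Q / dh = 20.0 / 164.6 = 0.1215 kg/s

0.1215


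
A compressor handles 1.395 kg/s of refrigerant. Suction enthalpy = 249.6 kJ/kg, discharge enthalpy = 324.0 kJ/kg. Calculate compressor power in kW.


dh = 324.0 - 249.6 = 74.4 kJ/kg
W = m_dot * dh = 1.395 * 74.4 = 103.79 kW

103.79


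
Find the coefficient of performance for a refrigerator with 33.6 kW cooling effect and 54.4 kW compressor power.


COP = Q_evap / W
COP = 33.6 / 54.4
COP = 0.618

0.618


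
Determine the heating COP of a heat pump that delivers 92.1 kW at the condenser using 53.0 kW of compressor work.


COP_hp = Q_cond / W
COP_hp = 92.1 / 53.0
COP_hp = 1.738

1.738


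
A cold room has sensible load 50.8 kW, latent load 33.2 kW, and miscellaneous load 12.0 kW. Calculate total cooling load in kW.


Q_total = Q_s + Q_l + Q_misc
Q_total = 50.8 + 33.2 + 12.0
Q_total = 96.0 kW

96.0


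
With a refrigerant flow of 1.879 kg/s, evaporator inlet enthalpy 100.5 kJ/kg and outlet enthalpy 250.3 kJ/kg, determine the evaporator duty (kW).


dh = 250.3 - 100.5 = 149.8 kJ/kg
Q_evap = m_dot * dh = 1.879 * 149.8
Q_evap = 281.47 kW

281.47


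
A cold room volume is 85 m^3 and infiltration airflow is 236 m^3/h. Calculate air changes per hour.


ACH = flow / volume
ACH = 236 / 85
ACH = 2.776

2.776


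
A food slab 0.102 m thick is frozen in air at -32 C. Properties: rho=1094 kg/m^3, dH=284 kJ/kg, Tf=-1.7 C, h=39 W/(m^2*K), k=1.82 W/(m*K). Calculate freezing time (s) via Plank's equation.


dT = -1.7 - (-32) = 30.3 K
term1 = a/(2h) = 0.102/(2*39) = 0.001307692308
term2 = a^2/(8k) = 0.102^2/(8*1.82) = 0.0007145604396
t = rho*dH*1000/dT * (term1 + term2)
t = 1094*284*1000/30.3 * (0.001307692308 + 0.0007145604396)
t = 20736 s

20736


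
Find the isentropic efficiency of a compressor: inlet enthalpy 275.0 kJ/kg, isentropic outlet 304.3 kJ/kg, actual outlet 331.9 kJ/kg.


dh_ideal = 304.3 - 275.0 = 29.3 kJ/kg
dh_actual = 331.9 - 275.0 = 56.9 kJ/kg
eta_s = dh_ideal / dh_actual = 29.3 / 56.9
eta_s = 0.5149

0.5149


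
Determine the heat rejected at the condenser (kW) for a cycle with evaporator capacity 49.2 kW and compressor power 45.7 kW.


Q_cond = Q_evap + W
Q_cond = 49.2 + 45.7
Q_cond = 94.9 kW

94.9


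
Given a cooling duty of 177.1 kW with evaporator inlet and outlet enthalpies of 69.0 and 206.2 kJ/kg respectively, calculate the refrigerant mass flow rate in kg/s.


dh = 206.2 - 69.0 = 137.2 kJ/kg
m_dot = Q / dh = 177.1 / 137.2 = 1.2908 kg/s

1.2908


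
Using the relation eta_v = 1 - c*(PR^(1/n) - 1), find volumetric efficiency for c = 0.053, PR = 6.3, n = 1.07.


PR^(1/n) = 6.3^(1/1.07) = 5.58530948
eta_v = 1 - 0.053 * (5.58530948 - 1)
eta_v = 0.757

0.757


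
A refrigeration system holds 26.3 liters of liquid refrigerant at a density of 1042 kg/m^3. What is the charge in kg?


Charge = V * rho / 1000
Charge = 26.3 * 1042 / 1000
Charge = 27.4 kg

27.4


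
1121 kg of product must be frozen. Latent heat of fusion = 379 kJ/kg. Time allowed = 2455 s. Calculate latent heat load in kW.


Q_lat = m * h_fg / t
Q_lat = 1121 * 379 / 2455
Q_lat = 173.06 kW

173.06


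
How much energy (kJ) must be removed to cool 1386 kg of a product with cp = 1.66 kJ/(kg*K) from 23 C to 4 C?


dT = 23 - (4) = 19 K
Q = m * cp * dT = 1386 * 1.66 * 19
Q = 43714 kJ

43714


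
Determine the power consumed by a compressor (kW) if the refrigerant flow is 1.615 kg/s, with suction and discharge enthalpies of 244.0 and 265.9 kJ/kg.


dh = 265.9 - 244.0 = 21.9 kJ/kg
W = m_dot * dh = 1.615 * 21.9 = 35.37 kW

35.37


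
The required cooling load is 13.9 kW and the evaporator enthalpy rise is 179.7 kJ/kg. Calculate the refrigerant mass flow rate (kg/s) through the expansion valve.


m_dot = Q / dh
m_dot = 13.9 / 179.7
m_dot = 0.0774 kg/s

0.0774


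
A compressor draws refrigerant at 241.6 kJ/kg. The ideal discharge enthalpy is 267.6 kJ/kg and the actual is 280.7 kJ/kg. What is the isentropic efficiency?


dh_ideal = 267.6 - 241.6 = 26.0 kJ/kg
dh_actual = 280.7 - 241.6 = 39.1 kJ/kg
eta_s = dh_ideal / dh_actual = 26.0 / 39.1
eta_s = 0.665

0.665


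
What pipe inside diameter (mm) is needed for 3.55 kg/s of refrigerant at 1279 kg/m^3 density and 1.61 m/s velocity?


A = m_dot / (rho * v) = 3.55 / (1279 * 1.61) = 0.001723978846 m^2
d = sqrt(4*A/pi) * 1000
d = 46.9 mm

46.9


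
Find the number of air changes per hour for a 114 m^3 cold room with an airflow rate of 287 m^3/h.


ACH = flow / volume
ACH = 287 / 114
ACH = 2.518

2.518


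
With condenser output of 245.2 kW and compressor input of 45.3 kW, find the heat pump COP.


COP_hp = Q_cond / W
COP_hp = 245.2 / 45.3
COP_hp = 5.413

5.413


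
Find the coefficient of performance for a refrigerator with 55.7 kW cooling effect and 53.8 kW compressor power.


COP = Q_evap / W
COP = 55.7 / 53.8
COP = 1.035

1.035


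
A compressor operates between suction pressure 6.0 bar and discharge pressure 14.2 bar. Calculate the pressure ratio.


PR = P_high / P_low
PR = 14.2 / 6.0
PR = 2.367

2.367


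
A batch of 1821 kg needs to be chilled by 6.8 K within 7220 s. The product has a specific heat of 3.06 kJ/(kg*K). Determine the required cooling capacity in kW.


Q = m * cp * dT / t
Q = 1821 * 3.06 * 6.8 / 7220
Q = 5.248 kW

5.248


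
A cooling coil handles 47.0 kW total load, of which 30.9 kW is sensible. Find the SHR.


SHR = Q_sensible / Q_total
SHR = 30.9 / 47.0
SHR = 0.657

0.657


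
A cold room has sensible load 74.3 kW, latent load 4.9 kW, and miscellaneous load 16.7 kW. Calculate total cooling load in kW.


Q_total = Q_s + Q_l + Q_misc
Q_total = 74.3 + 4.9 + 16.7
Q_total = 95.9 kW

95.9


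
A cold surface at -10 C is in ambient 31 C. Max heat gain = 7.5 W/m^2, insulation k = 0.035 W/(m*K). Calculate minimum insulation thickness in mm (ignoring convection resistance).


dT = 31 - (-10) = 41 K
thickness = k * dT / q_max * 1000
thickness = 0.035 * 41 / 7.5 * 1000
thickness = 191.3 mm

191.3


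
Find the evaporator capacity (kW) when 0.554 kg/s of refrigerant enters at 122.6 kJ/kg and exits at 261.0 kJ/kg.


dh = 261.0 - 122.6 = 138.4 kJ/kg
Q_evap = m_dot * dh = 0.554 * 138.4
Q_evap = 76.67 kW

76.67


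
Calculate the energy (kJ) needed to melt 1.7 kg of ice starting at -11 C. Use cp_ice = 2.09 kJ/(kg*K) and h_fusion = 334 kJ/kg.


Sensible heat = cp * dT = 2.09 * 11 = 22.99 kJ/kg
Total per kg = 22.99 + 334 = 356.99 kJ/kg
Q = m * total = 1.7 * 356.99
Q = 606.9 kJ

606.9


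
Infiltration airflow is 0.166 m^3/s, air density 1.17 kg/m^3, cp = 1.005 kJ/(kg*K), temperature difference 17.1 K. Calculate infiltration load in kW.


Q = V_dot * rho * cp * dT
Q = 0.166 * 1.17 * 1.005 * 17.1
Q = 3.338 kW

3.338


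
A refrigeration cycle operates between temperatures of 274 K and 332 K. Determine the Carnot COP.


dT = 332 - 274 = 58 K
COP_carnot = T_cold / dT = 274 / 58
COP_carnot = 4.724

4.724


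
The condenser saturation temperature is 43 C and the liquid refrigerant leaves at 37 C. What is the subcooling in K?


Subcooling = T_cond - T_liquid
Subcooling = 43 - 37
Subcooling = 6 K

6


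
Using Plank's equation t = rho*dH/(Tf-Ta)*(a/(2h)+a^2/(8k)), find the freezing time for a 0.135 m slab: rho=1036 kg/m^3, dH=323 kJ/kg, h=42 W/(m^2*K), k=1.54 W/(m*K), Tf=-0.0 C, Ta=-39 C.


dT = -0.0 - (-39) = 39.0 K
term1 = a/(2h) = 0.135/(2*42) = 0.001607142857
term2 = a^2/(8k) = 0.135^2/(8*1.54) = 0.001479301948
t = rho*dH*1000/dT * (term1 + term2)
t = 1036*323*1000/39.0 * (0.001607142857 + 0.001479301948)
t = 26482 s

26482


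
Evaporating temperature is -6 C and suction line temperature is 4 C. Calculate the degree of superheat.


Superheat = T_suction - T_evap
Superheat = 4 - (-6)
Superheat = 10 K

10


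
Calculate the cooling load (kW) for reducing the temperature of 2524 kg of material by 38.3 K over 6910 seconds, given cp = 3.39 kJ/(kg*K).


Q = m * cp * dT / t
Q = 2524 * 3.39 * 38.3 / 6910
Q = 47.425 kW

47.425


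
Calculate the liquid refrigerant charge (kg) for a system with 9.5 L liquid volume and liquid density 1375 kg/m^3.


Charge = V * rho / 1000
Charge = 9.5 * 1375 / 1000
Charge = 13.06 kg

13.06


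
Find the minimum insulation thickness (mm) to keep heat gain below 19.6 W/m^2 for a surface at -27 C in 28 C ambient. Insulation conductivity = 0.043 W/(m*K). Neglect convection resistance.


dT = 28 - (-27) = 55 K
thickness = k * dT / q_max * 1000
thickness = 0.043 * 55 / 19.6 * 1000
thickness = 120.7 mm

120.7


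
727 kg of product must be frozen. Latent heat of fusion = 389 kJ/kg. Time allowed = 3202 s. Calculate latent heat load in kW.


Q_lat = m * h_fg / t
Q_lat = 727 * 389 / 3202
Q_lat = 88.32 kW

88.32


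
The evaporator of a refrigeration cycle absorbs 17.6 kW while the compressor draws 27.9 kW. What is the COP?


COP = Q_evap / W
COP = 17.6 / 27.9
COP = 0.631

0.631


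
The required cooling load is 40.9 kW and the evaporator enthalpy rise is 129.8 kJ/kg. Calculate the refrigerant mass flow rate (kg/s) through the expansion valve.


m_dot = Q / dh
m_dot = 40.9 / 129.8
m_dot = 0.3151 kg/s

0.3151


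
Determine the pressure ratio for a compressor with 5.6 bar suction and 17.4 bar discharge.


PR = P_high / P_low
PR = 17.4 / 5.6
PR = 3.107

3.107


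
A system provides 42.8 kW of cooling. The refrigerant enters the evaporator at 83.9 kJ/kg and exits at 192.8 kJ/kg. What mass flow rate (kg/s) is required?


dh = 192.8 - 83.9 = 108.9 kJ/kg
m_dot = Q / dh = 42.8 / 108.9 = 0.393 kg/s

0.393


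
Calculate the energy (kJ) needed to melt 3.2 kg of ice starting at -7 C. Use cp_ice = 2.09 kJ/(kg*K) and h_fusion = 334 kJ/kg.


Sensible heat = cp * dT = 2.09 * 7 = 14.63 kJ/kg
Total per kg = 14.63 + 334 = 348.63 kJ/kg
Q = m * total = 3.2 * 348.63
Q = 1115.6 kJ

1115.6


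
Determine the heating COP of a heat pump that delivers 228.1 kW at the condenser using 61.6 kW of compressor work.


COP_hp = Q_cond / W
COP_hp = 228.1 / 61.6
COP_hp = 3.703

3.703


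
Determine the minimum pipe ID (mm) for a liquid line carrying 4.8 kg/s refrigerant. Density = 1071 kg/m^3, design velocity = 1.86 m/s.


A = m_dot / (rho * v) = 4.8 / (1071 * 1.86) = 0.002409565977 m^2
d = sqrt(4*A/pi) * 1000
d = 55.4 mm

55.4


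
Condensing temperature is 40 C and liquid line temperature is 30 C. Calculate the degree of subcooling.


Subcooling = T_cond - T_liquid
Subcooling = 40 - 30
Subcooling = 10 K

10


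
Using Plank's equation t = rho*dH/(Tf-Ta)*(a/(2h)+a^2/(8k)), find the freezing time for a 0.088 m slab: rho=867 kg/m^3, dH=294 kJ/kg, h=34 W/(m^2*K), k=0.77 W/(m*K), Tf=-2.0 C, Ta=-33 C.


dT = -2.0 - (-33) = 31.0 K
term1 = a/(2h) = 0.088/(2*34) = 0.001294117647
term2 = a^2/(8k) = 0.088^2/(8*0.77) = 0.001257142857
t = rho*dH*1000/dT * (term1 + term2)
t = 867*294*1000/31.0 * (0.001294117647 + 0.001257142857)
t = 20978 s

20978


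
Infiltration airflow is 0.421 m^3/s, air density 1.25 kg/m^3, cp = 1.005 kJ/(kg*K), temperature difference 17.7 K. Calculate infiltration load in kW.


Q = V_dot * rho * cp * dT
Q = 0.421 * 1.25 * 1.005 * 17.7
Q = 9.361 kW

9.361


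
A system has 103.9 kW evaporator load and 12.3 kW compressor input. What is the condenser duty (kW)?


Q_cond = Q_evap + W
Q_cond = 103.9 + 12.3
Q_cond = 116.2 kW

116.2


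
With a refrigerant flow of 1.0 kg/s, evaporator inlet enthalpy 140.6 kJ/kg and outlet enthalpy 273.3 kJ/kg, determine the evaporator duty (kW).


dh = 273.3 - 140.6 = 132.7 kJ/kg
Q_evap = m_dot * dh = 1.0 * 132.7
Q_evap = 132.7 kW

132.7


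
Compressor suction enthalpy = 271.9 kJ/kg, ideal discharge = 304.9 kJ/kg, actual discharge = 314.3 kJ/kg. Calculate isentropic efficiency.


dh_ideal = 304.9 - 271.9 = 33.0 kJ/kg
dh_actual = 314.3 - 271.9 = 42.4 kJ/kg
eta_s = dh_ideal / dh_actual = 33.0 / 42.4
eta_s = 0.7783

0.7783


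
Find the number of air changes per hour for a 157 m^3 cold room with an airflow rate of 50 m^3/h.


ACH = flow / volume
ACH = 50 / 157
ACH = 0.318

0.318


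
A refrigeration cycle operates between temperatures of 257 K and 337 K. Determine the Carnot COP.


dT = 337 - 257 = 80 K
COP_carnot = T_cold / dT = 257 / 80
COP_carnot = 3.213

3.213


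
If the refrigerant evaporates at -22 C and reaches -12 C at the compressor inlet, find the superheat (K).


Superheat = T_suction - T_evap
Superheat = -12 - (-22)
Superheat = 10 K

10


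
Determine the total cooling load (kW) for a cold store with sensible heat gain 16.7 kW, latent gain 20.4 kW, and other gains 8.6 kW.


Q_total = Q_s + Q_l + Q_misc
Q_total = 16.7 + 20.4 + 8.6
Q_total = 45.7 kW

45.7


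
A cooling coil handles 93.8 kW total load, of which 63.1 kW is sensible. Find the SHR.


SHR = Q_sensible / Q_total
SHR = 63.1 / 93.8
SHR = 0.673

0.673


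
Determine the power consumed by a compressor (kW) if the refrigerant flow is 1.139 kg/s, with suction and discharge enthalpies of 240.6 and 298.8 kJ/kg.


dh = 298.8 - 240.6 = 58.2 kJ/kg
W = m_dot * dh = 1.139 * 58.2 = 66.29 kW

66.29


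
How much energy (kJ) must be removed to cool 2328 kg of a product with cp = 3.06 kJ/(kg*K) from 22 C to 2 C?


dT = 22 - (2) = 20 K
Q = m * cp * dT = 2328 * 3.06 * 20
Q = 142474 kJ

142474


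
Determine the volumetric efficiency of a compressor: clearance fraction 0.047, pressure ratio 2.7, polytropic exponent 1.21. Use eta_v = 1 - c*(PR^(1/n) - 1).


PR^(1/n) = 2.7^(1/1.21) = 2.27247429
eta_v = 1 - 0.047 * (2.27247429 - 1)
eta_v = 0.9402

0.9402


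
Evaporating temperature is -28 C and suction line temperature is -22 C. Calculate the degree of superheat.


Superheat = T_suction - T_evap
Superheat = -22 - (-28)
Superheat = 6 K

6


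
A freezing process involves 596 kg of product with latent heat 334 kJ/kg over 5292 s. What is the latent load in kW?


Q_lat = m * h_fg / t
Q_lat = 596 * 334 / 5292
Q_lat = 37.62 kW

37.62


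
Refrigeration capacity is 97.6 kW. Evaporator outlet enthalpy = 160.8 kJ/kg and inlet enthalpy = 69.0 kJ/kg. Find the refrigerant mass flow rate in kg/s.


dh = 160.8 - 69.0 = 91.8 kJ/kg
m_dot = Q / dh = 97.6 / 91.8 = 1.0632 kg/s

1.0632


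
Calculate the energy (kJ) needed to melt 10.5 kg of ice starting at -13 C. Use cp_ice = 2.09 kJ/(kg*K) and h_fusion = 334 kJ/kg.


Sensible heat = cp * dT = 2.09 * 13 = 27.17 kJ/kg
Total per kg = 27.17 + 334 = 361.17 kJ/kg
Q = m * total = 10.5 * 361.17
Q = 3792.3 kJ

3792.3


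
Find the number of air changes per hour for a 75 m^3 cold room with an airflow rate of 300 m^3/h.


ACH = flow / volume
ACH = 300 / 75
ACH = 4.0

4.0


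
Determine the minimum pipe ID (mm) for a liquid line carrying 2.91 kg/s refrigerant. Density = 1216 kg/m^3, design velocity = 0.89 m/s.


A = m_dot / (rho * v) = 2.91 / (1216 * 0.89) = 0.002688867534 m^2
d = sqrt(4*A/pi) * 1000
d = 58.5 mm

58.5


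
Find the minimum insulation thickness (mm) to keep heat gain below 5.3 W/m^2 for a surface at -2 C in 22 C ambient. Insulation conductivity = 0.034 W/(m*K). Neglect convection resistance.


dT = 22 - (-2) = 24 K
thickness = k * dT / q_max * 1000
thickness = 0.034 * 24 / 5.3 * 1000
thickness = 154.0 mm

154.0


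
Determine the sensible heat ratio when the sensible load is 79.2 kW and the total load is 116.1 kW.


SHR = Q_sensible / Q_total
SHR = 79.2 / 116.1
SHR = 0.682

0.682


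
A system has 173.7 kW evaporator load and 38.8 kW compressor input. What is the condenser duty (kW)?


Q_cond = Q_evap + W
Q_cond = 173.7 + 38.8
Q_cond = 212.5 kW

212.5


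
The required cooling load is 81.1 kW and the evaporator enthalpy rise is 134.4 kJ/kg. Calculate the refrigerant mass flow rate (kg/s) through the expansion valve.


m_dot = Q / dh
m_dot = 81.1 / 134.4
m_dot = 0.6034 kg/s

0.6034


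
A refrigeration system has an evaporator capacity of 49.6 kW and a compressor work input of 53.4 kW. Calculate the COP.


COP = Q_evap / W
COP = 49.6 / 53.4
COP = 0.929

0.929


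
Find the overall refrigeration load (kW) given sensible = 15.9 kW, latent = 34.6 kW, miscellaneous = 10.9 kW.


Q_total = Q_s + Q_l + Q_misc
Q_total = 15.9 + 34.6 + 10.9
Q_total = 61.4 kW

61.4


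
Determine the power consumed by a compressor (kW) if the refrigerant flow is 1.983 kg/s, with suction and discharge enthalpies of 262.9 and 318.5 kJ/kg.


dh = 318.5 - 262.9 = 55.6 kJ/kg
W = m_dot * dh = 1.983 * 55.6 = 110.25 kW

110.25


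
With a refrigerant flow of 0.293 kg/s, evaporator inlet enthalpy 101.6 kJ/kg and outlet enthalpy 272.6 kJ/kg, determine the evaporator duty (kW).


dh = 272.6 - 101.6 = 171.0 kJ/kg
Q_evap = m_dot * dh = 0.293 * 171.0
Q_evap = 50.1 kW

50.1


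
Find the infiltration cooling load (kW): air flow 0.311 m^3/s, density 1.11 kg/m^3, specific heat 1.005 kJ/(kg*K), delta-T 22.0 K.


Q = V_dot * rho * cp * dT
Q = 0.311 * 1.11 * 1.005 * 22.0
Q = 7.633 kW

7.633


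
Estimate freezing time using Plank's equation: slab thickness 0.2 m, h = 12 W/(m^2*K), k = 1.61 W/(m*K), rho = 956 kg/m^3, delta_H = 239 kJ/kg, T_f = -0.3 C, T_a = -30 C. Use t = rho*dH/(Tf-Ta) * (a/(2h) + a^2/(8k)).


dT = -0.3 - (-30) = 29.7 K
term1 = a/(2h) = 0.2/(2*12) = 0.008333333333
term2 = a^2/(8k) = 0.2^2/(8*1.61) = 0.003105590062
t = rho*dH*1000/dT * (term1 + term2)
t = 956*239*1000/29.7 * (0.008333333333 + 0.003105590062)
t = 88000 s

88000


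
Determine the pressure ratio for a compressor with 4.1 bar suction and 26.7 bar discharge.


PR = P_high / P_low
PR = 26.7 / 4.1
PR = 6.512

6.512


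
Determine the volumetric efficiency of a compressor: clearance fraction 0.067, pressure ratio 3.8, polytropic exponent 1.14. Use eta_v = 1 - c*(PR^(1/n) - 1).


PR^(1/n) = 3.8^(1/1.14) = 3.22538901
eta_v = 1 - 0.067 * (3.22538901 - 1)
eta_v = 0.8509

0.8509


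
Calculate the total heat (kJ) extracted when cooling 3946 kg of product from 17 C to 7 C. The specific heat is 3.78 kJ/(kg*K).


dT = 17 - (7) = 10 K
Q = m * cp * dT = 3946 * 3.78 * 10
Q = 149159 kJ

149159


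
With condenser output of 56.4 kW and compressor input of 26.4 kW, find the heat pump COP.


COP_hp = Q_cond / W
COP_hp = 56.4 / 26.4
COP_hp = 2.136

2.136


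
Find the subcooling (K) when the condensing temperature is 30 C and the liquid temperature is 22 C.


Subcooling = T_cond - T_liquid
Subcooling = 30 - 22
Subcooling = 8 K

8


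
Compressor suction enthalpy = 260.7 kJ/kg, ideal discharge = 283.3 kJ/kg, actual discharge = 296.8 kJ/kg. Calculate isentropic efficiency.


dh_ideal = 283.3 - 260.7 = 22.6 kJ/kg
dh_actual = 296.8 - 260.7 = 36.1 kJ/kg
eta_s = dh_ideal / dh_actual = 22.6 / 36.1
eta_s = 0.626

0.626


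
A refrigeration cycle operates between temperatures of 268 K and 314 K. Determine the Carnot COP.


dT = 314 - 268 = 46 K
COP_carnot = T_cold / dT = 268 / 46
COP_carnot = 5.826

5.826


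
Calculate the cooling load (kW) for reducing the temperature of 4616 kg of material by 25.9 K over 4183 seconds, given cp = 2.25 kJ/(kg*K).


Q = m * cp * dT / t
Q = 4616 * 2.25 * 25.9 / 4183
Q = 64.307 kW

64.307


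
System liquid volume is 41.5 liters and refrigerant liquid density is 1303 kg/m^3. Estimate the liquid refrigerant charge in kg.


Charge = V * rho / 1000
Charge = 41.5 * 1303 / 1000
Charge = 54.07 kg

54.07


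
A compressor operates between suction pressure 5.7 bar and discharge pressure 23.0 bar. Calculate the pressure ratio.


PR = P_high / P_low
PR = 23.0 / 5.7
PR = 4.035

4.035


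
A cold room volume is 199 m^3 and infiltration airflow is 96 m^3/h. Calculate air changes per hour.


ACH = flow / volume
ACH = 96 / 199
ACH = 0.482

0.482


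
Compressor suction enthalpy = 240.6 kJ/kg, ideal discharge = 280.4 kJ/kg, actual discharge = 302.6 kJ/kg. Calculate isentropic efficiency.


dh_ideal = 280.4 - 240.6 = 39.8 kJ/kg
dh_actual = 302.6 - 240.6 = 62.0 kJ/kg
eta_s = dh_ideal / dh_actual = 39.8 / 62.0
eta_s = 0.6419

0.6419


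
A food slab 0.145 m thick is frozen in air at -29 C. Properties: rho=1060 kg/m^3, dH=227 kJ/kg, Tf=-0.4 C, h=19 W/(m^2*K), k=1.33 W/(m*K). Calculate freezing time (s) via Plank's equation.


dT = -0.4 - (-29) = 28.6 K
term1 = a/(2h) = 0.145/(2*19) = 0.003815789474
term2 = a^2/(8k) = 0.145^2/(8*1.33) = 0.001976033835
t = rho*dH*1000/dT * (term1 + term2)
t = 1060*227*1000/28.6 * (0.003815789474 + 0.001976033835)
t = 48728 s

48728


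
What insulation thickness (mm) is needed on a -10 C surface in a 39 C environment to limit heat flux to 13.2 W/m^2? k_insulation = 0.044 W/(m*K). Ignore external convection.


dT = 39 - (-10) = 49 K
thickness = k * dT / q_max * 1000
thickness = 0.044 * 49 / 13.2 * 1000
thickness = 163.3 mm

163.3


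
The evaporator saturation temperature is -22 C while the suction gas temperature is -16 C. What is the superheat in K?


Superheat = T_suction - T_evap
Superheat = -16 - (-22)
Superheat = 6 K

6


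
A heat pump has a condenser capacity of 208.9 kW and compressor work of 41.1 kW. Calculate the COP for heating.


COP_hp = Q_cond / W
COP_hp = 208.9 / 41.1
COP_hp = 5.083

5.083


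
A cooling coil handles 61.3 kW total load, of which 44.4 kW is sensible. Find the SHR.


SHR = Q_sensible / Q_total
SHR = 44.4 / 61.3
SHR = 0.724

0.724


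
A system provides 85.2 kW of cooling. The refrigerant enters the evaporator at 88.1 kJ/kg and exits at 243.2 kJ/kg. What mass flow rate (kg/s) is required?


dh = 243.2 - 88.1 = 155.1 kJ/kg
m_dot = Q / dh = 85.2 / 155.1 = 0.5493 kg/s

0.5493


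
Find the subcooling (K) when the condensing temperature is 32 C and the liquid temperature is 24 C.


Subcooling = T_cond - T_liquid
Subcooling = 32 - 24
Subcooling = 8 K

8


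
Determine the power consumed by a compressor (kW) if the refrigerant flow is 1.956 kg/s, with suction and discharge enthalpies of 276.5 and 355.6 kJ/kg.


dh = 355.6 - 276.5 = 79.1 kJ/kg
W = m_dot * dh = 1.956 * 79.1 = 154.72 kW

154.72


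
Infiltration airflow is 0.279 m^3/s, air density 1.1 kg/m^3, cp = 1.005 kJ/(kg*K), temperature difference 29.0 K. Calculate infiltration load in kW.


Q = V_dot * rho * cp * dT
Q = 0.279 * 1.1 * 1.005 * 29.0
Q = 8.945 kW

8.945


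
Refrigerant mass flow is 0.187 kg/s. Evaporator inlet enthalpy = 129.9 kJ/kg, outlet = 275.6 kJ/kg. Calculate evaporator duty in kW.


dh = 275.6 - 129.9 = 145.7 kJ/kg
Q_evap = m_dot * dh = 0.187 * 145.7
Q_evap = 27.25 kW

27.25


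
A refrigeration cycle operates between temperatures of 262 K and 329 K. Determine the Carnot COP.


dT = 329 - 262 = 67 K
COP_carnot = T_cold / dT = 262 / 67
COP_carnot = 3.91

3.91


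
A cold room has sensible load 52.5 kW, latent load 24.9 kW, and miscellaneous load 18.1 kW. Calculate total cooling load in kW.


Q_total = Q_s + Q_l + Q_misc
Q_total = 52.5 + 24.9 + 18.1
Q_total = 95.5 kW

95.5


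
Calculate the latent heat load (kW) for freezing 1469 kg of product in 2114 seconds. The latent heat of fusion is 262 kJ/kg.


Q_lat = m * h_fg / t
Q_lat = 1469 * 262 / 2114
Q_lat = 182.06 kW

182.06


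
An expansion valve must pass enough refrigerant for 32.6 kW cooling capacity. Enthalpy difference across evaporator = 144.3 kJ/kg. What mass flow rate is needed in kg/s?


m_dot = Q / dh
m_dot = 32.6 / 144.3
m_dot = 0.2259 kg/s

0.2259


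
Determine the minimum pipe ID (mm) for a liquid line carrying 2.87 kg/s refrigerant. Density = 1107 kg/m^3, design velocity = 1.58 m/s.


A = m_dot / (rho * v) = 2.87 / (1107 * 1.58) = 0.001640881388 m^2
d = sqrt(4*A/pi) * 1000
d = 45.7 mm

45.7


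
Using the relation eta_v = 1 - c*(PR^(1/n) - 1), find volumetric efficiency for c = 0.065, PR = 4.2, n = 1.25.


PR^(1/n) = 4.2^(1/1.25) = 3.15209597
eta_v = 1 - 0.065 * (3.15209597 - 1)
eta_v = 0.8601

0.8601


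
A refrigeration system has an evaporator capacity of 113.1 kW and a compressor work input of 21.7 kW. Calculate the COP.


COP = Q_evap / W
COP = 113.1 / 21.7
COP = 5.212

5.212


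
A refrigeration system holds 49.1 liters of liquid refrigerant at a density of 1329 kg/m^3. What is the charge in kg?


Charge = V * rho / 1000
Charge = 49.1 * 1329 / 1000
Charge = 65.25 kg

65.25


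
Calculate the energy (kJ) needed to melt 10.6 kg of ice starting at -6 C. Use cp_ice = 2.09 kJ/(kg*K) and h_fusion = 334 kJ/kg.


Sensible heat = cp * dT = 2.09 * 6 = 12.54 kJ/kg
Total per kg = 12.54 + 334 = 346.54 kJ/kg
Q = m * total = 10.6 * 346.54
Q = 3673.3 kJ

3673.3


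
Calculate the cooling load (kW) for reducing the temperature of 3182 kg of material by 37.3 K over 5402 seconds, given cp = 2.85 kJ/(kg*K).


Q = m * cp * dT / t
Q = 3182 * 2.85 * 37.3 / 5402
Q = 62.618 kW

62.618


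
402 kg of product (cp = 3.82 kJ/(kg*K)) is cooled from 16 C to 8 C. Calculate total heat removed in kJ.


dT = 16 - (8) = 8 K
Q = m * cp * dT = 402 * 3.82 * 8
Q = 12285 kJ

12285


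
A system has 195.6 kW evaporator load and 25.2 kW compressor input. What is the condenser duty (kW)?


Q_cond = Q_evap + W
Q_cond = 195.6 + 25.2
Q_cond = 220.8 kW

220.8


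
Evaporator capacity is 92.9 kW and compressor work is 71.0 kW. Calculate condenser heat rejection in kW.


Q_cond = Q_evap + W
Q_cond = 92.9 + 71.0
Q_cond = 163.9 kW

163.9


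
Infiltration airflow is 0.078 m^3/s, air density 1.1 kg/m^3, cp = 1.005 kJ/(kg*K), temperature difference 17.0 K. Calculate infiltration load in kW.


Q = V_dot * rho * cp * dT
Q = 0.078 * 1.1 * 1.005 * 17.0
Q = 1.466 kW

1.466


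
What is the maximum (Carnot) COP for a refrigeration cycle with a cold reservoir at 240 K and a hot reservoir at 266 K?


dT = 266 - 240 = 26 K
COP_carnot = T_cold / dT = 240 / 26
COP_carnot = 9.231

9.231


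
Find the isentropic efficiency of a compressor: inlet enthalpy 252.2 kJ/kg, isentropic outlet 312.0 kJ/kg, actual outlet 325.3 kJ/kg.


dh_ideal = 312.0 - 252.2 = 59.8 kJ/kg
dh_actual = 325.3 - 252.2 = 73.1 kJ/kg
eta_s = dh_ideal / dh_actual = 59.8 / 73.1
eta_s = 0.8181

0.8181


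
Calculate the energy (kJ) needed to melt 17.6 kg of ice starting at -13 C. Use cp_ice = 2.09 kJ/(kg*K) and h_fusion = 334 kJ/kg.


Sensible heat = cp * dT = 2.09 * 13 = 27.17 kJ/kg
Total per kg = 27.17 + 334 = 361.17 kJ/kg
Q = m * total = 17.6 * 361.17
Q = 6356.6 kJ

6356.6


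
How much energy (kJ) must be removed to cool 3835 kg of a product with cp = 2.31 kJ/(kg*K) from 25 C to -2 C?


dT = 25 - (-2) = 27 K
Q = m * cp * dT = 3835 * 2.31 * 27
Q = 239189 kJ

239189


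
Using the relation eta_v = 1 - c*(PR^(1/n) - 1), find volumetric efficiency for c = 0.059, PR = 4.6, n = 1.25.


PR^(1/n) = 4.6^(1/1.25) = 3.39005126
eta_v = 1 - 0.059 * (3.39005126 - 1)
eta_v = 0.859

0.859


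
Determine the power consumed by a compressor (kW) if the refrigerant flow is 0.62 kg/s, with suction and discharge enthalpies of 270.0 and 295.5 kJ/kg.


dh = 295.5 - 270.0 = 25.5 kJ/kg
W = m_dot * dh = 0.62 * 25.5 = 15.81 kW

15.81


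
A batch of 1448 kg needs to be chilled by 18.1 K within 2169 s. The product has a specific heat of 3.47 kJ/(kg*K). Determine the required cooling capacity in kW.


Q = m * cp * dT / t
Q = 1448 * 3.47 * 18.1 / 2169
Q = 41.929 kW

41.929


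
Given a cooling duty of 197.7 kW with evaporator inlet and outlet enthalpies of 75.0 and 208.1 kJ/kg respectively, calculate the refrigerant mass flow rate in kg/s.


dh = 208.1 - 75.0 = 133.1 kJ/kg
m_dot = Q / dh = 197.7 / 133.1 = 1.4853 kg/s

1.4853


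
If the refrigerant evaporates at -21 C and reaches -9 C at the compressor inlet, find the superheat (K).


Superheat = T_suction - T_evap
Superheat = -9 - (-21)
Superheat = 12 K

12


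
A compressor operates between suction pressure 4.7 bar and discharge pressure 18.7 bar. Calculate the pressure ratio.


PR = P_high / P_low
PR = 18.7 / 4.7
PR = 3.979

3.979


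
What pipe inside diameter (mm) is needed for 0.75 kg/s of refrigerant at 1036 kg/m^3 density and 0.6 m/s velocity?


A = m_dot / (rho * v) = 0.75 / (1036 * 0.6) = 0.001206563707 m^2
d = sqrt(4*A/pi) * 1000
d = 39.2 mm

39.2


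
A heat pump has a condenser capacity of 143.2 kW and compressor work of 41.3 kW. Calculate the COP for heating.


COP_hp = Q_cond / W
COP_hp = 143.2 / 41.3
COP_hp = 3.467

3.467


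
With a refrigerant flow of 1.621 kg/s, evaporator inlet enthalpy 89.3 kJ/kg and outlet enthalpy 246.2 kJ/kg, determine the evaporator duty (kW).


dh = 246.2 - 89.3 = 156.9 kJ/kg
Q_evap = m_dot * dh = 1.621 * 156.9
Q_evap = 254.33 kW

254.33


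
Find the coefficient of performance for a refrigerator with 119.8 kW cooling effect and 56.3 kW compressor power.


COP = Q_evap / W
COP = 119.8 / 56.3
COP = 2.128

2.128


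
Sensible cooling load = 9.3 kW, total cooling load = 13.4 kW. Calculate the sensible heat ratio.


SHR = Q_sensible / Q_total
SHR = 9.3 / 13.4
SHR = 0.694

0.694


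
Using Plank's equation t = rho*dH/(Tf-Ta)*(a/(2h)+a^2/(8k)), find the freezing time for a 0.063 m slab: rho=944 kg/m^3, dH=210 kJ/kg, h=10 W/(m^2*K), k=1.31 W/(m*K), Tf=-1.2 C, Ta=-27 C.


dT = -1.2 - (-27) = 25.8 K
term1 = a/(2h) = 0.063/(2*10) = 0.00315
term2 = a^2/(8k) = 0.063^2/(8*1.31) = 0.000378721374
t = rho*dH*1000/dT * (term1 + term2)
t = 944*210*1000/25.8 * (0.00315 + 0.000378721374)
t = 27114 s

27114


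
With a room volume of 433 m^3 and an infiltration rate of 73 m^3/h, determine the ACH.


ACH = flow / volume
ACH = 73 / 433
ACH = 0.169

0.169


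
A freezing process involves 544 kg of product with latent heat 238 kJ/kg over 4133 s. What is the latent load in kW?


Q_lat = m * h_fg / t
Q_lat = 544 * 238 / 4133
Q_lat = 31.33 kW

31.33


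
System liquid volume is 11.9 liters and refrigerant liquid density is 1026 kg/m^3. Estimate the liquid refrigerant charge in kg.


Charge = V * rho / 1000
Charge = 11.9 * 1026 / 1000
Charge = 12.21 kg

12.21


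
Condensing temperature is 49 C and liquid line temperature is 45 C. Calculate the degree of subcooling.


Subcooling = T_cond - T_liquid
Subcooling = 49 - 45
Subcooling = 4 K

4


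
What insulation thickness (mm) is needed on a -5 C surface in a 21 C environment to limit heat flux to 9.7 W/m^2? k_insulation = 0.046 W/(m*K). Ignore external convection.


dT = 21 - (-5) = 26 K
thickness = k * dT / q_max * 1000
thickness = 0.046 * 26 / 9.7 * 1000
thickness = 123.3 mm

123.3


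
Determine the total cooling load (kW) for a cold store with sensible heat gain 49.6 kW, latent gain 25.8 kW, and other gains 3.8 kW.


Q_total = Q_s + Q_l + Q_misc
Q_total = 49.6 + 25.8 + 3.8
Q_total = 79.2 kW

79.2


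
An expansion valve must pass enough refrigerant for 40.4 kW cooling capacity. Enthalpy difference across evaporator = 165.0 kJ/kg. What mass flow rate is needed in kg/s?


m_dot = Q / dh
m_dot = 40.4 / 165.0
m_dot = 0.2448 kg/s

0.2448


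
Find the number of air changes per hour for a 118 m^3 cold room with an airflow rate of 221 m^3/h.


ACH = flow / volume
ACH = 221 / 118
ACH = 1.873

1.873


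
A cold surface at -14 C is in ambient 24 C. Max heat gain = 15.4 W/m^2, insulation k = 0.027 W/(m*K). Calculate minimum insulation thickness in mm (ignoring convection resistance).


dT = 24 - (-14) = 38 K
thickness = k * dT / q_max * 1000
thickness = 0.027 * 38 / 15.4 * 1000
thickness = 66.6 mm

66.6


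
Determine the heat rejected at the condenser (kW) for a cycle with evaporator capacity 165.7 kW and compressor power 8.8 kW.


Q_cond = Q_evap + W
Q_cond = 165.7 + 8.8
Q_cond = 174.5 kW

174.5


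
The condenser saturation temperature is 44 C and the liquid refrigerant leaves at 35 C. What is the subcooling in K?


Subcooling = T_cond - T_liquid
Subcooling = 44 - 35
Subcooling = 9 K

9


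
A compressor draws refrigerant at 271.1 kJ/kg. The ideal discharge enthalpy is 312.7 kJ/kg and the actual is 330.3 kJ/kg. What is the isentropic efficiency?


dh_ideal = 312.7 - 271.1 = 41.6 kJ/kg
dh_actual = 330.3 - 271.1 = 59.2 kJ/kg
eta_s = dh_ideal / dh_actual = 41.6 / 59.2
eta_s = 0.7027

0.7027


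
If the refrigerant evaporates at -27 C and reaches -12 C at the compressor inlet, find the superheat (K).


Superheat = T_suction - T_evap
Superheat = -12 - (-27)
Superheat = 15 K

15


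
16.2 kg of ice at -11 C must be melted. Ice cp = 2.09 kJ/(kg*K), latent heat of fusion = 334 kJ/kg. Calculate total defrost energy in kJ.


Sensible heat = cp * dT = 2.09 * 11 = 22.99 kJ/kg
Total per kg = 22.99 + 334 = 356.99 kJ/kg
Q = m * total = 16.2 * 356.99
Q = 5783.2 kJ

5783.2


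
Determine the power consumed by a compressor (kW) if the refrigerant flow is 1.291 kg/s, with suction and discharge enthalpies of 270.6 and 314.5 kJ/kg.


dh = 314.5 - 270.6 = 43.9 kJ/kg
W = m_dot * dh = 1.291 * 43.9 = 56.67 kW

56.67


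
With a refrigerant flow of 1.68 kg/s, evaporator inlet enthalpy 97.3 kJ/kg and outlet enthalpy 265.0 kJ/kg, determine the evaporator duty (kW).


dh = 265.0 - 97.3 = 167.7 kJ/kg
Q_evap = m_dot * dh = 1.68 * 167.7
Q_evap = 281.74 kW

281.74


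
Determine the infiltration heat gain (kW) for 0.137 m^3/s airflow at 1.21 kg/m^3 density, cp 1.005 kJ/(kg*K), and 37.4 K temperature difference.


Q = V_dot * rho * cp * dT
Q = 0.137 * 1.21 * 1.005 * 37.4
Q = 6.231 kW

6.231


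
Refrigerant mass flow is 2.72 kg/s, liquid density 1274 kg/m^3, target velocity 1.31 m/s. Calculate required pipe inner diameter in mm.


A = m_dot / (rho * v) = 2.72 / (1274 * 1.31) = 0.001629776984 m^2
d = sqrt(4*A/pi) * 1000
d = 45.6 mm

45.6


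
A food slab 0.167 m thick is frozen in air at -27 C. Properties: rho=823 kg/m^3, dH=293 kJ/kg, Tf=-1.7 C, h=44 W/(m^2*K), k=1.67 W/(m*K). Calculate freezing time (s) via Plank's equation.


dT = -1.7 - (-27) = 25.3 K
term1 = a/(2h) = 0.167/(2*44) = 0.001897727273
term2 = a^2/(8k) = 0.167^2/(8*1.67) = 0.0020875
t = rho*dH*1000/dT * (term1 + term2)
t = 823*293*1000/25.3 * (0.001897727273 + 0.0020875)
t = 37984 s

37984


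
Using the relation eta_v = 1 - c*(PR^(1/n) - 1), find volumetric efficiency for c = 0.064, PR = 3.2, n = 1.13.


PR^(1/n) = 3.2^(1/1.13) = 2.79920934
eta_v = 1 - 0.064 * (2.79920934 - 1)
eta_v = 0.8849

0.8849


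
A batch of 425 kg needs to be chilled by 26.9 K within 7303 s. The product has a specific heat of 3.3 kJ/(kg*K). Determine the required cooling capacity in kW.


Q = m * cp * dT / t
Q = 425 * 3.3 * 26.9 / 7303
Q = 5.166 kW

5.166


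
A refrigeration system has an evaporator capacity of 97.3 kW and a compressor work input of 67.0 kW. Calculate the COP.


COP = Q_evap / W
COP = 97.3 / 67.0
COP = 1.452

1.452
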